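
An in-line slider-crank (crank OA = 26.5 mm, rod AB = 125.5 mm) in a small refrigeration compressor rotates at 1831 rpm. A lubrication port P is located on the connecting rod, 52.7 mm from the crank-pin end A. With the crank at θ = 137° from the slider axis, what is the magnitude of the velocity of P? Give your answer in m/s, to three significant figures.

ω = 191.7 rad/s.  Crank-pin speed |V_A| = rω = 5.0812 m/s, perpendicular to OA.
Rod angle: sinφ = −(r/L) sinθ ⇒ φ = -8.280°; ω_rod = −rω cosθ/√(L²−r²sin²θ) = +29.922 rad/s.
V_P = V_A + ω_rod × AP, with AP = 0.0527 m along the rod.
Components: V_Px = −rω sinθ − a·ω_rod·sinφ = -3.2383 m/s;  V_Py = rω cosθ + a·ω_rod·cosφ = -2.1556 m/s.
|V_P| = √(V_Px² + V_Py²) = 3.8901 m/s.

3.89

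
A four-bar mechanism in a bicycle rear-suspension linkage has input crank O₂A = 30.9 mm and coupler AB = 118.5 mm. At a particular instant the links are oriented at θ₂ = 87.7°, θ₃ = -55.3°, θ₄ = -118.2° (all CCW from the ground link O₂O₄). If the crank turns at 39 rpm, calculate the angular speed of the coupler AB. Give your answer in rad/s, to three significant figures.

ω₂ = 4.084 rad/s (from 39 rpm).
Differentiating the loop-closure r₂e^{iθ₂}+r₃e^{iθ₃}=r₁+r₄e^{iθ₄} gives r₂ω₂e^{iθ₂}+r₃ω₃e^{iθ₃}=r₄ω₄e^{iθ₄}.
Eliminating the other unknown: ω₃ = r₂ω₂ sin(θ₄−θ₂) / [r₃ sin(θ₃−θ₄)].
Numerator sine = +0.43680; denominator sine = +0.89021.
Result = 0.0309·4.084·(+0.43680) / (0.1185·(+0.89021)) = +0.52255 rad/s; magnitude 0.52255 rad/s.

0.523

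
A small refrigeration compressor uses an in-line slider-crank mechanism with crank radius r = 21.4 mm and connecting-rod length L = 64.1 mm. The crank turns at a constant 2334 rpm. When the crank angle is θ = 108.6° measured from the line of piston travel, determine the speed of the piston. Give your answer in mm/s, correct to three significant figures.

ω = 2π·2334/60 = 244.4 rad/s
For an in-line slider-crank, x = r cosθ + √(L² − r² sin²θ), so v = −rω sinθ·[1 + r cosθ/√(L² − r² sin²θ)].
With r = 0.0214 m, L = 0.0641 m, θ = 108.6°: √(L² − r² sin²θ) = 0.060807 m.
v = −0.0214·244.4·0.94777·[1 + 0.0214·-0.31896/0.060807] = -4.4008 m/s.
|v| = 4.4008 m/s = 4400.8 mm/s.

4400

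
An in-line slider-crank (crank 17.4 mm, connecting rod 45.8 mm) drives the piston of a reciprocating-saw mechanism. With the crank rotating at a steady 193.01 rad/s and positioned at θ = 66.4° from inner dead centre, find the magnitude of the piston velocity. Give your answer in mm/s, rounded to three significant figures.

3580

ω = 193 rad/s
For an in-line slider-crank, x = r cosθ + √(L² − r² sin²θ), so v = −rω sinθ·[1 + r cosθ/√(L² − r² sin²θ)].
With r = 0.0174 m, L = 0.0458 m, θ = 66.4°: √(L² − r² sin²θ) = 0.042935 m.
v = −0.0174·193·0.91636·[1 + 0.0174·0.40035/0.042935] = -3.5768 m/s.
|v| = 3.5768 m/s = 3576.8 mm/s.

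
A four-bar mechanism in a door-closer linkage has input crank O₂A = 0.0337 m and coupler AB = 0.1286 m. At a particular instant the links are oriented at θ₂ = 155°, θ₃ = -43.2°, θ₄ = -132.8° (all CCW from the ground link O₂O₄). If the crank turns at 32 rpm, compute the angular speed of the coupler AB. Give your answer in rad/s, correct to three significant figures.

ω₂ = 3.351 rad/s (from 32 rpm).
Differentiating the loop-closure r₂e^{iθ₂}+r₃e^{iθ₃}=r₁+r₄e^{iθ₄} gives r₂ω₂e^{iθ₂}+r₃ω₃e^{iθ₃}=r₄ω₄e^{iθ₄}.
Eliminating the other unknown: ω₃ = r₂ω₂ sin(θ₄−θ₂) / [r₃ sin(θ₃−θ₄)].
Numerator sine = +0.95213; denominator sine = +0.99998.
Result = 0.0337·3.351·(+0.95213) / (0.1286·(+0.99998)) = +0.83613 rad/s; magnitude 0.83613 rad/s.

0.836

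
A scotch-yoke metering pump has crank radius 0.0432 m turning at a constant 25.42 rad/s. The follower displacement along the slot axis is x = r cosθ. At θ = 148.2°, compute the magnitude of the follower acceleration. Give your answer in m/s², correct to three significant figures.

23.7

ω = 25.42 rad/s
x = r cosθ ⇒ ẍ = −rω² cosθ (ω constant).
|a| = rω²|cosθ| = 0.0432·(25.42)²·|cos 148.2°| = 23.725 m/s².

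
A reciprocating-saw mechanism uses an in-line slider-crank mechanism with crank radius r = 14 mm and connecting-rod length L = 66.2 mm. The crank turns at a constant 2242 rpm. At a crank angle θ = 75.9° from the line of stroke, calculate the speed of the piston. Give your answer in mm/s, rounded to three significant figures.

ω = 2π·2242/60 = 234.8 rad/s
For an in-line slider-crank, x = r cosθ + √(L² − r² sin²θ), so v = −rω sinθ·[1 + r cosθ/√(L² − r² sin²θ)].
With r = 0.014 m, L = 0.0662 m, θ = 75.9°: √(L² − r² sin²θ) = 0.064793 m.
v = −0.014·234.8·0.96987·[1 + 0.014·0.24362/0.064793] = -3.3557 m/s.
|v| = 3.3557 m/s = 3355.7 mm/s.

3360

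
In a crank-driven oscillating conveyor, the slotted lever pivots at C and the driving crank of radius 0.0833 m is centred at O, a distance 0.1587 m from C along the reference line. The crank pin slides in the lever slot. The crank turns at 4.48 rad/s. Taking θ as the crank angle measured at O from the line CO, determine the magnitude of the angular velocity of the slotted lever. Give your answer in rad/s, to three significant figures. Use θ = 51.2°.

1.40

ω = 4.48 rad/s
Crank pin A relative to C: A = (d + r cosθ, r sinθ); lever angle φ = atan2(r sinθ, d + r cosθ).
Differentiating tanφ: φ̇ = rω(d cosθ + r)/(d² + r² + 2dr cosθ).
d² + r² + 2dr cosθ = |CA|² = 0.0486916 m²;  d cosθ + r = +0.18274 m.
|ω_lever| = |0.0833·4.48·+0.18274| / 0.0486916 = 1.4006 rad/s.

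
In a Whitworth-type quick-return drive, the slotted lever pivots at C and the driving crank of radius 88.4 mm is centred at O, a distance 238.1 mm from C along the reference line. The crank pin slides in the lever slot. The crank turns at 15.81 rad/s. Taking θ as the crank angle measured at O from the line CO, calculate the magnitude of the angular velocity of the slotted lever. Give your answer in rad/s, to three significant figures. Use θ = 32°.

ω = 15.81 rad/s
Crank pin A relative to C: A = (d + r cosθ, r sinθ); lever angle φ = atan2(r sinθ, d + r cosθ).
Differentiating tanφ: φ̇ = rω(d cosθ + r)/(d² + r² + 2dr cosθ).
d² + r² + 2dr cosθ = |CA|² = 0.100206 m²;  d cosθ + r = +0.29032 m.
|ω_lever| = |0.0884·15.81·+0.29032| / 0.100206 = 4.0492 rad/s.

4.05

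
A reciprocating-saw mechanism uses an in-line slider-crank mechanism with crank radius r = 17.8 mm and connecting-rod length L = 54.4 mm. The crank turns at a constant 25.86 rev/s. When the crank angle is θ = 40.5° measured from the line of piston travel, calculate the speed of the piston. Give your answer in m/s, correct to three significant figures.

2.36

ω = 2π·25.9 = 162.5 rad/s
For an in-line slider-crank, x = r cosθ + √(L² − r² sin²θ), so v = −rω sinθ·[1 + r cosθ/√(L² − r² sin²θ)].
With r = 0.0178 m, L = 0.0544 m, θ = 40.5°: √(L² − r² sin²θ) = 0.053158 m.
v = −0.0178·162.5·0.64945·[1 + 0.0178·0.76041/0.053158] = -2.3566 m/s.
|v| = 2.3566 m/s.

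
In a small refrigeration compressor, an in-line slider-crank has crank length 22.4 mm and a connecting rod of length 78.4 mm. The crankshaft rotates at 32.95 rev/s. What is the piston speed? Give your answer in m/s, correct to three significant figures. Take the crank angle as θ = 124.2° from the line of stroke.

3.20

ω = 2π·33 = 207 rad/s
For an in-line slider-crank, x = r cosθ + √(L² − r² sin²θ), so v = −rω sinθ·[1 + r cosθ/√(L² − r² sin²θ)].
With r = 0.0224 m, L = 0.0784 m, θ = 124.2°: √(L² − r² sin²θ) = 0.07618 m.
v = −0.0224·207·0.82708·[1 + 0.0224·-0.56208/0.07618] = -3.2017 m/s.
|v| = 3.2017 m/s.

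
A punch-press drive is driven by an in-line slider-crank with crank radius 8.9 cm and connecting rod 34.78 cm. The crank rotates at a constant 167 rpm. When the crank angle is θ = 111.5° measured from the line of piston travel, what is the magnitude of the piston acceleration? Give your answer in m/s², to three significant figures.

15.2

ω = 2π·167/60 = 17.49 rad/s
x(θ) = r cosθ + √(L² − r² sin²θ); with ω constant, a = ω²·d²x/dθ².
d²x/dθ² = −r cosθ − r²(cos2θ)/√u − r⁴ sin²2θ/(4u^{3/2}),  u = L² − r² sin²θ = 0.114108 m².
Substituting r = 0.089 m, L = 0.3478 m, θ = 111.5°: d²x/dθ² = +0.049579 m.
a = ω²·d²x/dθ² = (17.49)²·(+0.049579) = +15.163 m/s²;  |a| = 15.163 m/s².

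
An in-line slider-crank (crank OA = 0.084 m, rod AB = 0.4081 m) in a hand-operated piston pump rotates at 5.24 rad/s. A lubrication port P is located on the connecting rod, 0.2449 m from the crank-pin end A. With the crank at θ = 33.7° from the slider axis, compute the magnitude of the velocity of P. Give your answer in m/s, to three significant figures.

0.307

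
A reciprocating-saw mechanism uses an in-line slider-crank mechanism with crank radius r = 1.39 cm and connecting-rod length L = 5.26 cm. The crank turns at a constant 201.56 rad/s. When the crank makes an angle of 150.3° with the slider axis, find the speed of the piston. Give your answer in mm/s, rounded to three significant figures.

1070

ω = 201.6 rad/s
For an in-line slider-crank, x = r cosθ + √(L² − r² sin²θ), so v = −rω sinθ·[1 + r cosθ/√(L² − r² sin²θ)].
With r = 0.0139 m, L = 0.0526 m, θ = 150.3°: √(L² − r² sin²θ) = 0.052147 m.
v = −0.0139·201.6·0.49546·[1 + 0.0139·-0.86863/0.052147] = -1.0667 m/s.
|v| = 1.0667 m/s = 1066.7 mm/s.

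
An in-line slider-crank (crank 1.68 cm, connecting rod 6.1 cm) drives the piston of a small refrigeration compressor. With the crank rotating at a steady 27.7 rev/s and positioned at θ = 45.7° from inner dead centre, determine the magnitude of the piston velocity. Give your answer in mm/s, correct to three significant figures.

2500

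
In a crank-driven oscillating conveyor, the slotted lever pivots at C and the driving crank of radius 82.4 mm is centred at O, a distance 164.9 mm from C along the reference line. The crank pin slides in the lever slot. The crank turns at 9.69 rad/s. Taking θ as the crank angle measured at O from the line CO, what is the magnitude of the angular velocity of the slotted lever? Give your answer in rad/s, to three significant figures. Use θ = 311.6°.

ω = 9.69 rad/s
Crank pin A relative to C: A = (d + r cosθ, r sinθ); lever angle φ = atan2(r sinθ, d + r cosθ).
Differentiating tanφ: φ̇ = rω(d cosθ + r)/(d² + r² + 2dr cosθ).
d² + r² + 2dr cosθ = |CA|² = 0.0520243 m²;  d cosθ + r = +0.19188 m.
|ω_lever| = |0.0824·9.69·+0.19188| / 0.0520243 = 2.9449 rad/s.

2.94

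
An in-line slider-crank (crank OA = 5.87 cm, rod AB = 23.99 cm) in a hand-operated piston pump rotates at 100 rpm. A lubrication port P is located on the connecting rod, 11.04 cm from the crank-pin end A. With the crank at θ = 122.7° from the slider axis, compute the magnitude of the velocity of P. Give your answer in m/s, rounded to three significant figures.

0.517

ω = 10.47 rad/s.  Crank-pin speed |V_A| = rω = 0.6147 m/s, perpendicular to OA.
Rod angle: sinφ = −(r/L) sinθ ⇒ φ = -11.882°; ω_rod = −rω cosθ/√(L²−r²sin²θ) = +1.4146 rad/s.
V_P = V_A + ω_rod × AP, with AP = 0.1104 m along the rod.
Components: V_Px = −rω sinθ − a·ω_rod·sinφ = -0.48512 m/s;  V_Py = rω cosθ + a·ω_rod·cosφ = -0.17926 m/s.
|V_P| = √(V_Px² + V_Py²) = 0.51719 m/s.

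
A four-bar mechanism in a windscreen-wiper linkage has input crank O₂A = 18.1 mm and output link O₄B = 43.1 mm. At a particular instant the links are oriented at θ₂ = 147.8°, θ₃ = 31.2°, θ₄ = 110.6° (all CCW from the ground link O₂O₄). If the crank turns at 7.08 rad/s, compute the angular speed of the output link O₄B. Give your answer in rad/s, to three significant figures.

ω₂ = 7.08 rad/s
Differentiating the loop-closure r₂e^{iθ₂}+r₃e^{iθ₃}=r₁+r₄e^{iθ₄} gives r₂ω₂e^{iθ₂}+r₃ω₃e^{iθ₃}=r₄ω₄e^{iθ₄}.
Eliminating the other unknown: ω₄ = r₂ω₂ sin(θ₂−θ₃) / [r₄ sin(θ₄−θ₃)].
Numerator sine = +0.89415; denominator sine = +0.98294.
Result = 0.0181·7.08·(+0.89415) / (0.0431·(+0.98294)) = +2.7047 rad/s; magnitude 2.7047 rad/s.

2.70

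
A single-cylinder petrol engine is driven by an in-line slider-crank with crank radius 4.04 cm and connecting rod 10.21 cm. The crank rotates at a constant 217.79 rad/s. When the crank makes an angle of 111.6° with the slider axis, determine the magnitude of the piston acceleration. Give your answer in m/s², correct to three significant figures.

1280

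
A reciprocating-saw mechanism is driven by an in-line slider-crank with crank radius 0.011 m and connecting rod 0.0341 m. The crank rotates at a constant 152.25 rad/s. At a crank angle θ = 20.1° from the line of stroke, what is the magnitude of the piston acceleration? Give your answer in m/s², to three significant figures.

ω = 152.2 rad/s
x(θ) = r cosθ + √(L² − r² sin²θ); with ω constant, a = ω²·d²x/dθ².
d²x/dθ² = −r cosθ − r²(cos2θ)/√u − r⁴ sin²2θ/(4u^{3/2}),  u = L² − r² sin²θ = 0.00114852 m².
Substituting r = 0.011 m, L = 0.0341 m, θ = 20.1°: d²x/dθ² = -0.013096 m.
a = ω²·d²x/dθ² = (152.2)²·(-0.013096) = -303.57 m/s²;  |a| = 303.57 m/s².

304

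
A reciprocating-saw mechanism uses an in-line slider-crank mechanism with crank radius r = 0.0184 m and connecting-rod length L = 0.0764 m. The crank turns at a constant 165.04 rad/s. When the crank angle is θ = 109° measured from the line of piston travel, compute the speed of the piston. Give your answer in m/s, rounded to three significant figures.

ω = 165 rad/s
For an in-line slider-crank, x = r cosθ + √(L² − r² sin²θ), so v = −rω sinθ·[1 + r cosθ/√(L² − r² sin²θ)].
With r = 0.0184 m, L = 0.0764 m, θ = 109°: √(L² − r² sin²θ) = 0.074393 m.
v = −0.0184·165·0.94552·[1 + 0.0184·-0.32557/0.074393] = -2.6401 m/s.
|v| = 2.6401 m/s.

2.64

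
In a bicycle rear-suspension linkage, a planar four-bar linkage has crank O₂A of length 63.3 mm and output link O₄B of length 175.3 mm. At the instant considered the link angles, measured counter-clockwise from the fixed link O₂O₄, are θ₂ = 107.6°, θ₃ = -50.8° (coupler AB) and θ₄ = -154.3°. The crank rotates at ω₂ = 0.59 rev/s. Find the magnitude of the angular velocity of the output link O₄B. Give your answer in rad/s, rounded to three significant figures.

0.507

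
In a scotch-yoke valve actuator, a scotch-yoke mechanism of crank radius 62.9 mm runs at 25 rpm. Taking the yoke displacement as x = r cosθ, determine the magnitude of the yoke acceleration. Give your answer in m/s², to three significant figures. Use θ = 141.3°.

0.336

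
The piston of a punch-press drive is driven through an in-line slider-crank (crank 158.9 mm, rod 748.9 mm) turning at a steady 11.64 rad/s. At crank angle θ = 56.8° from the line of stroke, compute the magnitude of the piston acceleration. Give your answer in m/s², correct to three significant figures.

9.98

ω = 11.64 rad/s
x(θ) = r cosθ + √(L² − r² sin²θ); with ω constant, a = ω²·d²x/dθ².
d²x/dθ² = −r cosθ − r²(cos2θ)/√u − r⁴ sin²2θ/(4u^{3/2}),  u = L² − r² sin²θ = 0.543172 m².
Substituting r = 0.1589 m, L = 0.7489 m, θ = 56.8°: d²x/dθ² = -0.073626 m.
a = ω²·d²x/dθ² = (11.64)²·(-0.073626) = -9.9756 m/s²;  |a| = 9.9756 m/s².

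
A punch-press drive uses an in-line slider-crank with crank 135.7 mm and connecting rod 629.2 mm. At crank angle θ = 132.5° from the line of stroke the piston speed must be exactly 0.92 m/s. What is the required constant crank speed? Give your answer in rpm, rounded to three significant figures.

For an in-line slider-crank, |v_piston| = rω|sinθ|·[1 + r cosθ/√(L² − r² sin²θ)].
With r = 0.1357 m, L = 0.6292 m, θ = 132.5°: the bracketed kinematic factor |dx/dθ| = 0.085283 m.
ω = v/|dx/dθ| = 0.92/0.085283 = 10.788 rad/s.
N = 60ω/(2π) = 103.01 rpm.

103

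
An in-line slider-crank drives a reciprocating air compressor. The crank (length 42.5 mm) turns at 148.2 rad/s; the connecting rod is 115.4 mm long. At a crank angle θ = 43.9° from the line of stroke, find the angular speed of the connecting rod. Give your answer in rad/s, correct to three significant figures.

40.7

ω = 148.2 rad/s
The rod makes angle φ with the slider axis where L sinφ = r sinθ; differentiating, L cosφ·φ̇ = r ω cosθ.
L cosφ = √(L² − r² sin²θ) = 0.11157 m.
|ω_rod| = r ω |cosθ| / √(L² − r² sin²θ) = 0.0425·148.2·0.72055/0.11157 = 40.676 rad/s.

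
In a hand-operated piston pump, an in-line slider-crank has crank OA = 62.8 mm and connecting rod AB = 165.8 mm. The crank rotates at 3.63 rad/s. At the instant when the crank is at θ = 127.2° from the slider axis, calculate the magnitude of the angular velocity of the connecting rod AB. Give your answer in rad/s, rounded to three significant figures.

0.872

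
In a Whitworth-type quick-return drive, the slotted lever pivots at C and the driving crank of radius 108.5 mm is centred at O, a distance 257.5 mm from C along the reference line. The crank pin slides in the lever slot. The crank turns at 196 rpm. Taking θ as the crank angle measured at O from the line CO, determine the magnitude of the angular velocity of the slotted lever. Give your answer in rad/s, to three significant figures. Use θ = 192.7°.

ω = 20.53 rad/s (from 196 rpm).
Crank pin A relative to C: A = (d + r cosθ, r sinθ); lever angle φ = atan2(r sinθ, d + r cosθ).
Differentiating tanφ: φ̇ = rω(d cosθ + r)/(d² + r² + 2dr cosθ).
d² + r² + 2dr cosθ = |CA|² = 0.0235681 m²;  d cosθ + r = -0.1427 m.
|ω_lever| = |0.1085·20.53·-0.1427| / 0.0235681 = 13.484 rad/s.

13.5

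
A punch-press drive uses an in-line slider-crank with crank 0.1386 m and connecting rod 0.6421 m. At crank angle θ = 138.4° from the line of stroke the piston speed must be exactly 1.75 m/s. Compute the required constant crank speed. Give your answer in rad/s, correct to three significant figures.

22.7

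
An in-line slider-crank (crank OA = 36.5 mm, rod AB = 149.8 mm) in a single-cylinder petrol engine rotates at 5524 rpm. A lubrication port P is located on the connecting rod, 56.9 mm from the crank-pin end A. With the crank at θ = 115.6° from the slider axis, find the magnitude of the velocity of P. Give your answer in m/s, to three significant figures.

19.1

ω = 578.5 rad/s.  Crank-pin speed |V_A| = rω = 21.114 m/s, perpendicular to OA.
Rod angle: sinφ = −(r/L) sinθ ⇒ φ = -12.694°; ω_rod = −rω cosθ/√(L²−r²sin²θ) = +62.428 rad/s.
V_P = V_A + ω_rod × AP, with AP = 0.0569 m along the rod.
Components: V_Px = −rω sinθ − a·ω_rod·sinφ = -18.261 m/s;  V_Py = rω cosθ + a·ω_rod·cosφ = -5.6578 m/s.
|V_P| = √(V_Px² + V_Py²) = 19.117 m/s.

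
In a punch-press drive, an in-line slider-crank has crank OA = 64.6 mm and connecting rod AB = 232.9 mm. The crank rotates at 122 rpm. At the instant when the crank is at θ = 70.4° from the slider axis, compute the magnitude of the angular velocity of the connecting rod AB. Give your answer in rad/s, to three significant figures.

ω = 12.78 rad/s (converted from 122 rpm).
The rod makes angle φ with the slider axis where L sinφ = r sinθ; differentiating, L cosφ·φ̇ = r ω cosθ.
L cosφ = √(L² − r² sin²θ) = 0.22481 m.
|ω_rod| = r ω |cosθ| / √(L² − r² sin²θ) = 0.0646·12.78·0.33545/0.22481 = 1.2315 rad/s.

1.23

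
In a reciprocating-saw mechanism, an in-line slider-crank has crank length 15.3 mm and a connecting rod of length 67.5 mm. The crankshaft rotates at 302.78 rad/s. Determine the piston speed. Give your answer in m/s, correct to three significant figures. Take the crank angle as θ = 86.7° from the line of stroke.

4.69

ω = 302.8 rad/s
For an in-line slider-crank, x = r cosθ + √(L² − r² sin²θ), so v = −rω sinθ·[1 + r cosθ/√(L² − r² sin²θ)].
With r = 0.0153 m, L = 0.0675 m, θ = 86.7°: √(L² − r² sin²θ) = 0.065749 m.
v = −0.0153·302.8·0.99834·[1 + 0.0153·0.05756/0.065749] = -4.6868 m/s.
|v| = 4.6868 m/s.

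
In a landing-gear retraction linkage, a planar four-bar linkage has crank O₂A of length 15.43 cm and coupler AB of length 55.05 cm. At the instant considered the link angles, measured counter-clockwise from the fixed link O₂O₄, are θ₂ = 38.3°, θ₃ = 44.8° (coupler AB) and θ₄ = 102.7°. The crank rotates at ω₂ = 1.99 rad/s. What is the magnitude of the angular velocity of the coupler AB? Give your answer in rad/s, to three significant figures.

0.594

ω₂ = 1.99 rad/s
Differentiating the loop-closure r₂e^{iθ₂}+r₃e^{iθ₃}=r₁+r₄e^{iθ₄} gives r₂ω₂e^{iθ₂}+r₃ω₃e^{iθ₃}=r₄ω₄e^{iθ₄}.
Eliminating the other unknown: ω₃ = r₂ω₂ sin(θ₄−θ₂) / [r₃ sin(θ₃−θ₄)].
Numerator sine = +0.90183; denominator sine = -0.84712.
Result = 0.1543·1.99·(+0.90183) / (0.5505·(-0.84712)) = -0.5938 rad/s; magnitude 0.5938 rad/s.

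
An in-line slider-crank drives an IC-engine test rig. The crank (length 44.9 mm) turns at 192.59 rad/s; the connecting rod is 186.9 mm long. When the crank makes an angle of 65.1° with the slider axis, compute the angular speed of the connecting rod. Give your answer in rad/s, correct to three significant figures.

ω = 192.6 rad/s
The rod makes angle φ with the slider axis where L sinφ = r sinθ; differentiating, L cosφ·φ̇ = r ω cosθ.
L cosφ = √(L² − r² sin²θ) = 0.18241 m.
|ω_rod| = r ω |cosθ| / √(L² − r² sin²θ) = 0.0449·192.6·0.42104/0.18241 = 19.96 rad/s.

20.0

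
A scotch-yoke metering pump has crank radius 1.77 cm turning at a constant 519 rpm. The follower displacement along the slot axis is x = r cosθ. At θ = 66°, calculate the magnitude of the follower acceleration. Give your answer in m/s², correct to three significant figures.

21.3

ω = 54.35 rad/s (from 519 rpm).
x = r cosθ ⇒ ẍ = −rω² cosθ (ω constant).
|a| = rω²|cosθ| = 0.0177·(54.35)²·|cos 66°| = 21.266 m/s².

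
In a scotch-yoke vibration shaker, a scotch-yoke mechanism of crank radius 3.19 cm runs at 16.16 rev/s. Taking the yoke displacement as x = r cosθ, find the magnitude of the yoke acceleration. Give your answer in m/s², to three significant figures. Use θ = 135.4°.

234

ω = 101.5 rad/s (from 16.16 rev/s).
x = r cosθ ⇒ ẍ = −rω² cosθ (ω constant).
|a| = rω²|cosθ| = 0.0319·(101.5)²·|cos 135.4°| = 234.17 m/s².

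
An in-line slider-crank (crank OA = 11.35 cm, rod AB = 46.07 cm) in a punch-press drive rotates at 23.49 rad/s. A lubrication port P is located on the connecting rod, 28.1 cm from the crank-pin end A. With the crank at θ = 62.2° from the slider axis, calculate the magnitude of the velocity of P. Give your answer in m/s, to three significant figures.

2.57

ω = 23.49 rad/s.  Crank-pin speed |V_A| = rω = 2.6661 m/s, perpendicular to OA.
Rod angle: sinφ = −(r/L) sinθ ⇒ φ = -12.587°; ω_rod = −rω cosθ/√(L²−r²sin²θ) = -2.7655 rad/s.
V_P = V_A + ω_rod × AP, with AP = 0.281 m along the rod.
Components: V_Px = −rω sinθ − a·ω_rod·sinφ = -2.5277 m/s;  V_Py = rω cosθ + a·ω_rod·cosφ = +0.48501 m/s.
|V_P| = √(V_Px² + V_Py²) = 2.5739 m/s.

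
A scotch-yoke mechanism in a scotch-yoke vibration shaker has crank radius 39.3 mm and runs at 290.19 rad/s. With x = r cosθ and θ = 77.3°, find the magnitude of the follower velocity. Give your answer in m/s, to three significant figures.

ω = 290.2 rad/s
x = r cosθ ⇒ ẋ = −rω sinθ.
|v| = rω|sinθ| = 0.0393·290.2·|sin 77.3°| = 11.125 m/s.

11.1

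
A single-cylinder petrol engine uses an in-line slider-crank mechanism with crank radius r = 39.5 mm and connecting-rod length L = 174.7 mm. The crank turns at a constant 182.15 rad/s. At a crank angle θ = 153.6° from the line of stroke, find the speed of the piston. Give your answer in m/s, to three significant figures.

2.55

ω = 182.2 rad/s
For an in-line slider-crank, x = r cosθ + √(L² − r² sin²θ), so v = −rω sinθ·[1 + r cosθ/√(L² − r² sin²θ)].
With r = 0.0395 m, L = 0.1747 m, θ = 153.6°: √(L² − r² sin²θ) = 0.17381 m.
v = −0.0395·182.2·0.44464·[1 + 0.0395·-0.89571/0.17381] = -2.5479 m/s.
|v| = 2.5479 m/s.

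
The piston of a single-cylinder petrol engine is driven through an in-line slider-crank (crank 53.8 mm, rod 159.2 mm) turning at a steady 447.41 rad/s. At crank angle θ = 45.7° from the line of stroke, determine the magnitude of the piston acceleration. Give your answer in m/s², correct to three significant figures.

7540

ω = 447.4 rad/s
x(θ) = r cosθ + √(L² − r² sin²θ); with ω constant, a = ω²·d²x/dθ².
d²x/dθ² = −r cosθ − r²(cos2θ)/√u − r⁴ sin²2θ/(4u^{3/2}),  u = L² − r² sin²θ = 0.0238621 m².
Substituting r = 0.0538 m, L = 0.1592 m, θ = 45.7°: d²x/dθ² = -0.037685 m.
a = ω²·d²x/dθ² = (447.4)²·(-0.037685) = -7543.6 m/s²;  |a| = 7543.6 m/s².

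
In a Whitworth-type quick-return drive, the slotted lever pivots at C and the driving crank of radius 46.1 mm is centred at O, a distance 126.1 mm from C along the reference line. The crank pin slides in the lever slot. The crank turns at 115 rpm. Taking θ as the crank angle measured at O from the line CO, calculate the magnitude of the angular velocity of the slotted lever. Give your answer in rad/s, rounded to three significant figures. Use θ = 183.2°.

6.90

ω = 12.04 rad/s (from 115 rpm).
Crank pin A relative to C: A = (d + r cosθ, r sinθ); lever angle φ = atan2(r sinθ, d + r cosθ).
Differentiating tanφ: φ̇ = rω(d cosθ + r)/(d² + r² + 2dr cosθ).
d² + r² + 2dr cosθ = |CA|² = 0.00641813 m²;  d cosθ + r = -0.079803 m.
|ω_lever| = |0.0461·12.04·-0.079803| / 0.00641813 = 6.903 rad/s.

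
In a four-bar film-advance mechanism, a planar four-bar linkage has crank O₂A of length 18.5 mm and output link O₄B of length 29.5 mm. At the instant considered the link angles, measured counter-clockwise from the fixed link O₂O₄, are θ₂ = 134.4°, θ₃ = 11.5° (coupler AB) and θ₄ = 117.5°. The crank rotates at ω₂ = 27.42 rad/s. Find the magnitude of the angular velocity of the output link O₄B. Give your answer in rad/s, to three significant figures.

15.0

ω₂ = 27.42 rad/s
Differentiating the loop-closure r₂e^{iθ₂}+r₃e^{iθ₃}=r₁+r₄e^{iθ₄} gives r₂ω₂e^{iθ₂}+r₃ω₃e^{iθ₃}=r₄ω₄e^{iθ₄}.
Eliminating the other unknown: ω₄ = r₂ω₂ sin(θ₂−θ₃) / [r₄ sin(θ₄−θ₃)].
Numerator sine = +0.83962; denominator sine = +0.96126.
Result = 0.0185·27.42·(+0.83962) / (0.0295·(+0.96126)) = +15.02 rad/s; magnitude 15.02 rad/s.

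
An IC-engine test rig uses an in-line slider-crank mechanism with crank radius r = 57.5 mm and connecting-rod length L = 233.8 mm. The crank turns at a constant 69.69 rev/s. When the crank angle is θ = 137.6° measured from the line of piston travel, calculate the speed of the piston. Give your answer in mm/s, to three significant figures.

13900

ω = 2π·69.7 = 437.9 rad/s
For an in-line slider-crank, x = r cosθ + √(L² − r² sin²θ), so v = −rω sinθ·[1 + r cosθ/√(L² − r² sin²θ)].
With r = 0.0575 m, L = 0.2338 m, θ = 137.6°: √(L² − r² sin²θ) = 0.23056 m.
v = −0.0575·437.9·0.67430·[1 + 0.0575·-0.73846/0.23056] = -13.851 m/s.
|v| = 13.851 m/s = 13851 mm/s.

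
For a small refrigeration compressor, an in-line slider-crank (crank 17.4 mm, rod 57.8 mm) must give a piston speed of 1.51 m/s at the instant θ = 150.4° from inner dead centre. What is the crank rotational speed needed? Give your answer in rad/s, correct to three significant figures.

For an in-line slider-crank, |v_piston| = rω|sinθ|·[1 + r cosθ/√(L² − r² sin²θ)].
With r = 0.0174 m, L = 0.0578 m, θ = 150.4°: the bracketed kinematic factor |dx/dθ| = 0.0063197 m.
ω = v/|dx/dθ| = 1.51/0.0063197 = 238.94 rad/s.

239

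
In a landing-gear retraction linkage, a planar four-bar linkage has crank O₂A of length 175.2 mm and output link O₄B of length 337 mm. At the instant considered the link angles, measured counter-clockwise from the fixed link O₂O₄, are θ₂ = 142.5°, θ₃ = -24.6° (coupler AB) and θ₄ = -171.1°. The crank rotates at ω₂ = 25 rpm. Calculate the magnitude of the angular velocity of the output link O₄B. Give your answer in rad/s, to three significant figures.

ω₂ = 2.618 rad/s (from 25 rpm).
Differentiating the loop-closure r₂e^{iθ₂}+r₃e^{iθ₃}=r₁+r₄e^{iθ₄} gives r₂ω₂e^{iθ₂}+r₃ω₃e^{iθ₃}=r₄ω₄e^{iθ₄}.
Eliminating the other unknown: ω₄ = r₂ω₂ sin(θ₂−θ₃) / [r₄ sin(θ₄−θ₃)].
Numerator sine = +0.22325; denominator sine = -0.55194.
Result = 0.1752·2.618·(+0.22325) / (0.337·(-0.55194)) = -0.55052 rad/s; magnitude 0.55052 rad/s.

0.551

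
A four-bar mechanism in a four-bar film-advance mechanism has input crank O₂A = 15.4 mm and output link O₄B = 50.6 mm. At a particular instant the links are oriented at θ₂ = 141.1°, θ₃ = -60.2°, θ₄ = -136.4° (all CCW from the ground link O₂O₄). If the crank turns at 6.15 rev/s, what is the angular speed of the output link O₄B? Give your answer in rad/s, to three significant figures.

4.40

ω₂ = 38.64 rad/s (from 6.15 rev/s).
Differentiating the loop-closure r₂e^{iθ₂}+r₃e^{iθ₃}=r₁+r₄e^{iθ₄} gives r₂ω₂e^{iθ₂}+r₃ω₃e^{iθ₃}=r₄ω₄e^{iθ₄}.
Eliminating the other unknown: ω₄ = r₂ω₂ sin(θ₂−θ₃) / [r₄ sin(θ₄−θ₃)].
Numerator sine = -0.36325; denominator sine = -0.97113.
Result = 0.0154·38.64·(-0.36325) / (0.0506·(-0.97113)) = +4.399 rad/s; magnitude 4.399 rad/s.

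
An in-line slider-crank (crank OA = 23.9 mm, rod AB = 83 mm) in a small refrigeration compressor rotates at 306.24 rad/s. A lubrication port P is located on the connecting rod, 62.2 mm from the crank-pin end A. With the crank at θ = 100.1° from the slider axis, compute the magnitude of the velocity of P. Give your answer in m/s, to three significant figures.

6.93

ω = 306.2 rad/s.  Crank-pin speed |V_A| = rω = 7.3191 m/s, perpendicular to OA.
Rod angle: sinφ = −(r/L) sinθ ⇒ φ = -16.469°; ω_rod = −rω cosθ/√(L²−r²sin²θ) = +16.126 rad/s.
V_P = V_A + ω_rod × AP, with AP = 0.0622 m along the rod.
Components: V_Px = −rω sinθ − a·ω_rod·sinφ = -6.9214 m/s;  V_Py = rω cosθ + a·ω_rod·cosφ = -0.32166 m/s.
|V_P| = √(V_Px² + V_Py²) = 6.9288 m/s.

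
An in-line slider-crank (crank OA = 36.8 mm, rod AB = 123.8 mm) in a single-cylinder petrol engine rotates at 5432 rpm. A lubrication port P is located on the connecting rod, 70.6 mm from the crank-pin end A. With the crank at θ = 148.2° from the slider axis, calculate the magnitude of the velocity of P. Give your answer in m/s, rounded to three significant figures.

ω = 568.8 rad/s.  Crank-pin speed |V_A| = rω = 20.933 m/s, perpendicular to OA.
Rod angle: sinφ = −(r/L) sinθ ⇒ φ = -9.012°; ω_rod = −rω cosθ/√(L²−r²sin²θ) = +145.5 rad/s.
V_P = V_A + ω_rod × AP, with AP = 0.0706 m along the rod.
Components: V_Px = −rω sinθ − a·ω_rod·sinφ = -9.4218 m/s;  V_Py = rω cosθ + a·ω_rod·cosφ = -7.6452 m/s.
|V_P| = √(V_Px² + V_Py²) = 12.133 m/s.

12.1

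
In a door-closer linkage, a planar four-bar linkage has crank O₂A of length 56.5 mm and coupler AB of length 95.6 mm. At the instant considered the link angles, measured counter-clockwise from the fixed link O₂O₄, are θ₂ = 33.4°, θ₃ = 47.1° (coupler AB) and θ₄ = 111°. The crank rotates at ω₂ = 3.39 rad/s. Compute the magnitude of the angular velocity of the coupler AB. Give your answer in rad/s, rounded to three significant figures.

ω₂ = 3.39 rad/s
Differentiating the loop-closure r₂e^{iθ₂}+r₃e^{iθ₃}=r₁+r₄e^{iθ₄} gives r₂ω₂e^{iθ₂}+r₃ω₃e^{iθ₃}=r₄ω₄e^{iθ₄}.
Eliminating the other unknown: ω₃ = r₂ω₂ sin(θ₄−θ₂) / [r₃ sin(θ₃−θ₄)].
Numerator sine = +0.97667; denominator sine = -0.89803.
Result = 0.0565·3.39·(+0.97667) / (0.0956·(-0.89803)) = -2.179 rad/s; magnitude 2.179 rad/s.

2.18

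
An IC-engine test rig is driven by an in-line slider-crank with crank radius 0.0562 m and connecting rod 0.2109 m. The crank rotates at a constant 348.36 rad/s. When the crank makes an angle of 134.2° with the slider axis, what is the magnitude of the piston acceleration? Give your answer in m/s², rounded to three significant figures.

ω = 348.4 rad/s
x(θ) = r cosθ + √(L² − r² sin²θ); with ω constant, a = ω²·d²x/dθ².
d²x/dθ² = −r cosθ − r²(cos2θ)/√u − r⁴ sin²2θ/(4u^{3/2}),  u = L² − r² sin²θ = 0.0428555 m².
Substituting r = 0.0562 m, L = 0.2109 m, θ = 134.2°: d²x/dθ² = +0.039326 m.
a = ω²·d²x/dθ² = (348.4)²·(+0.039326) = +4772.4 m/s²;  |a| = 4772.4 m/s².

4770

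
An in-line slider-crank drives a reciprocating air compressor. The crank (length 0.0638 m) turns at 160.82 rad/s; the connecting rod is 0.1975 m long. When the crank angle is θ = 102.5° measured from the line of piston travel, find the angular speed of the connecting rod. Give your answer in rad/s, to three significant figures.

11.8

ω = 160.8 rad/s
The rod makes angle φ with the slider axis where L sinφ = r sinθ; differentiating, L cosφ·φ̇ = r ω cosθ.
L cosφ = √(L² − r² sin²θ) = 0.18742 m.
|ω_rod| = r ω |cosθ| / √(L² − r² sin²θ) = 0.0638·160.8·0.21644/0.18742 = 11.849 rad/s.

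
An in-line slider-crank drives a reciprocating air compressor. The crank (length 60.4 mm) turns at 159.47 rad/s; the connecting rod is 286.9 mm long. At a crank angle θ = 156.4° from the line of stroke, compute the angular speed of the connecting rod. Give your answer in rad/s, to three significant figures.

ω = 159.5 rad/s
The rod makes angle φ with the slider axis where L sinφ = r sinθ; differentiating, L cosφ·φ̇ = r ω cosθ.
L cosφ = √(L² − r² sin²θ) = 0.28588 m.
|ω_rod| = r ω |cosθ| / √(L² − r² sin²θ) = 0.0604·159.5·0.91636/0.28588 = 30.875 rad/s.

30.9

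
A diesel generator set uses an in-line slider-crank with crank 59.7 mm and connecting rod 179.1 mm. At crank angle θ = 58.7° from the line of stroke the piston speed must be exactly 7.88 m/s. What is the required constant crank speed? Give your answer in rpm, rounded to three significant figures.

1250

For an in-line slider-crank, |v_piston| = rω|sinθ|·[1 + r cosθ/√(L² − r² sin²θ)].
With r = 0.0597 m, L = 0.1791 m, θ = 58.7°: the bracketed kinematic factor |dx/dθ| = 0.060227 m.
ω = v/|dx/dθ| = 7.88/0.060227 = 130.84 rad/s.
N = 60ω/(2π) = 1249.4 rpm.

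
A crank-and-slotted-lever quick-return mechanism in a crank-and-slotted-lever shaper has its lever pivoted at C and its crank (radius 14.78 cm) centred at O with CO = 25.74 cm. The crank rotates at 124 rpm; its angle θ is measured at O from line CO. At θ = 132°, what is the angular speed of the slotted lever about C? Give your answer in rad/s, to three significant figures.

ω = 12.99 rad/s (from 124 rpm).
Crank pin A relative to C: A = (d + r cosθ, r sinθ); lever angle φ = atan2(r sinθ, d + r cosθ).
Differentiating tanφ: φ̇ = rω(d cosθ + r)/(d² + r² + 2dr cosθ).
d² + r² + 2dr cosθ = |CA|² = 0.0371872 m²;  d cosθ + r = -0.024434 m.
|ω_lever| = |0.1478·12.99·-0.024434| / 0.0371872 = 1.261 rad/s.

1.26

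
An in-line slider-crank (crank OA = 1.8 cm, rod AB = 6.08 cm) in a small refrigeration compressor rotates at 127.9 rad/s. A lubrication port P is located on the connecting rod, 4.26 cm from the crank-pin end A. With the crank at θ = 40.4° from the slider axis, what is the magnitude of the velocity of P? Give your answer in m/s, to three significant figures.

ω = 127.9 rad/s.  Crank-pin speed |V_A| = rω = 2.3022 m/s, perpendicular to OA.
Rod angle: sinφ = −(r/L) sinθ ⇒ φ = -11.062°; ω_rod = −rω cosθ/√(L²−r²sin²θ) = -29.382 rad/s.
V_P = V_A + ω_rod × AP, with AP = 0.0426 m along the rod.
Components: V_Px = −rω sinθ − a·ω_rod·sinφ = -1.7323 m/s;  V_Py = rω cosθ + a·ω_rod·cosφ = +0.52481 m/s.
|V_P| = √(V_Px² + V_Py²) = 1.81 m/s.

1.81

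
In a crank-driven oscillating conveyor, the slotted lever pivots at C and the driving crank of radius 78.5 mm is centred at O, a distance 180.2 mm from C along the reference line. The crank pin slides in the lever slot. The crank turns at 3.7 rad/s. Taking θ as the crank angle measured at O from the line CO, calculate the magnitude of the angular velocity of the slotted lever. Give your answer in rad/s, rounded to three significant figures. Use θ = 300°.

0.928

ω = 3.7 rad/s
Crank pin A relative to C: A = (d + r cosθ, r sinθ); lever angle φ = atan2(r sinθ, d + r cosθ).
Differentiating tanφ: φ̇ = rω(d cosθ + r)/(d² + r² + 2dr cosθ).
d² + r² + 2dr cosθ = |CA|² = 0.05278 m²;  d cosθ + r = +0.1686 m.
|ω_lever| = |0.0785·3.7·+0.1686| / 0.05278 = 0.92781 rad/s.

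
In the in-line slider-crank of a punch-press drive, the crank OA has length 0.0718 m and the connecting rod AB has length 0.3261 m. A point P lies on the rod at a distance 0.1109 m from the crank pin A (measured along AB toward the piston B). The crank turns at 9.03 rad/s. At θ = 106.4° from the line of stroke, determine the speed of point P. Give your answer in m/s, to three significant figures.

0.620

ω = 9.03 rad/s.  Crank-pin speed |V_A| = rω = 0.64835 m/s, perpendicular to OA.
Rod angle: sinφ = −(r/L) sinθ ⇒ φ = -12.194°; ω_rod = −rω cosθ/√(L²−r²sin²θ) = +0.57431 rad/s.
V_P = V_A + ω_rod × AP, with AP = 0.1109 m along the rod.
Components: V_Px = −rω sinθ − a·ω_rod·sinφ = -0.60852 m/s;  V_Py = rω cosθ + a·ω_rod·cosφ = -0.1208 m/s.
|V_P| = √(V_Px² + V_Py²) = 0.6204 m/s.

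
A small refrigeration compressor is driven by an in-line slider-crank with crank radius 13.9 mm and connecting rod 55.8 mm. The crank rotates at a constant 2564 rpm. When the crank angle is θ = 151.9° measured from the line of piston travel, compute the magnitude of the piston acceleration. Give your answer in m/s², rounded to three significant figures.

ω = 2π·2564/60 = 268.5 rad/s
x(θ) = r cosθ + √(L² − r² sin²θ); with ω constant, a = ω²·d²x/dθ².
d²x/dθ² = −r cosθ − r²(cos2θ)/√u − r⁴ sin²2θ/(4u^{3/2}),  u = L² − r² sin²θ = 0.00307078 m².
Substituting r = 0.0139 m, L = 0.0558 m, θ = 151.9°: d²x/dθ² = +0.010284 m.
a = ω²·d²x/dθ² = (268.5)²·(+0.010284) = +741.41 m/s²;  |a| = 741.41 m/s².

741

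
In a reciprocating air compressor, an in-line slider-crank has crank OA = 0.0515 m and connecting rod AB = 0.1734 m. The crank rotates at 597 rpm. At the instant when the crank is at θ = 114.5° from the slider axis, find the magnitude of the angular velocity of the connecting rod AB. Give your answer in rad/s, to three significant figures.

ω = 62.52 rad/s (converted from 597 rpm).
The rod makes angle φ with the slider axis where L sinφ = r sinθ; differentiating, L cosφ·φ̇ = r ω cosθ.
L cosφ = √(L² − r² sin²θ) = 0.16695 m.
|ω_rod| = r ω |cosθ| / √(L² − r² sin²θ) = 0.0515·62.52·0.41469/0.16695 = 7.9976 rad/s.

8.00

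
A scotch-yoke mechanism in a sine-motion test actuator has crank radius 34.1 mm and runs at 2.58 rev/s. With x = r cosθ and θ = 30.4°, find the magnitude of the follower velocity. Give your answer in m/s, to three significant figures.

ω = 16.21 rad/s (from 2.58 rev/s).
x = r cosθ ⇒ ẋ = −rω sinθ.
|v| = rω|sinθ| = 0.0341·16.21·|sin 30.4°| = 0.27973 m/s.

0.280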